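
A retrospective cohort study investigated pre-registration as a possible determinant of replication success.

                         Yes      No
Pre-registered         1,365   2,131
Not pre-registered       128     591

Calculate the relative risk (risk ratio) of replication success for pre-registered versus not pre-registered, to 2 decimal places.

2.19

Cells: a = 1365, b = 2131, c = 128, d = 591.
Risk in exposed = 1365/3496 = 0.39045; risk in unexposed = 128/719 = 0.17803.
RR = 0.39045 / 0.17803 = 2.19321
The risk among the exposed is 2.19 times that among the unexposed.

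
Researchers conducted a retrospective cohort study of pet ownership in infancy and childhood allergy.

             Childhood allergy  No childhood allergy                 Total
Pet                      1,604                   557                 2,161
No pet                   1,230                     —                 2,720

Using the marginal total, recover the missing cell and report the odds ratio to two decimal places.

The missing cell is in the unexposed row: 2720 − 1230 = 1490.
So a = 1604, b = 557, c = 1230, d = 1490.
OR = (a·d)/(b·c) = (1604 × 1490) / (557 × 1230) = 2389960 / 685110 = 3.48843

3.49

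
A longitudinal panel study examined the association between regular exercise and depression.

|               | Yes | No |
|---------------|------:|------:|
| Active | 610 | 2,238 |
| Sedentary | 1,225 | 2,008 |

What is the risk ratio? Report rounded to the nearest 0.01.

Cells: a = 610, b = 2238, c = 1225, d = 2008.
Risk in exposed = 610/2848 = 0.21419; risk in unexposed = 1225/3233 = 0.37891.
RR = 0.21419 / 0.37891 = 0.56527
The risk is 43% lower among the exposed than among the unexposed.

0.57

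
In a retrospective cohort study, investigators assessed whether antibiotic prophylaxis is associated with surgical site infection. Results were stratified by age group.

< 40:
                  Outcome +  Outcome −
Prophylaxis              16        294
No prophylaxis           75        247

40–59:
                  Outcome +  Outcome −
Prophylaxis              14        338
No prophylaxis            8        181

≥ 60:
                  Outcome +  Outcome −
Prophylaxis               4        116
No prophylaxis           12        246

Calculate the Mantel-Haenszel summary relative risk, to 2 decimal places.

RR_MH = Σ(aᵢ·n₀ᵢ/nᵢ) / Σ(cᵢ·n₁ᵢ/nᵢ), with n₁ᵢ = aᵢ+bᵢ (exposed), n₀ᵢ = cᵢ+dᵢ (unexposed), nᵢ = n₁ᵢ+n₀ᵢ.
Stratum 1 (< 40): n₁ = 310, n₀ = 322, n = 632; a·n₀/n = 16·322/632 = 8.1519; c·n₁/n = 75·310/632 = 36.7880
Stratum 2 (40–59): n₁ = 352, n₀ = 189, n = 541; a·n₀/n = 14·189/541 = 4.8909; c·n₁/n = 8·352/541 = 5.2052
Stratum 3 (≥ 60): n₁ = 120, n₀ = 258, n = 378; a·n₀/n = 4·258/378 = 2.7302; c·n₁/n = 12·120/378 = 3.8095
RR_MH = (8.1519 + 4.8909 + 2.7302) / (36.7880 + 5.2052 + 3.8095) = 15.7730 / 45.8027 = 0.34437

0.34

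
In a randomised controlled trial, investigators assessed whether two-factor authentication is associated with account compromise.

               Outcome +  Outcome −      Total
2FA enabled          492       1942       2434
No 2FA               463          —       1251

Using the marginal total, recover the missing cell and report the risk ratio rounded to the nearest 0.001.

0.546

The missing cell is in the unexposed row: 1251 − 463 = 788.
So a = 492, b = 1942, c = 463, d = 788.
RR = [a/(a+b)] / [c/(c+d)] = (492/2434) / (463/1251) = 0.20214/0.37010 = 0.54616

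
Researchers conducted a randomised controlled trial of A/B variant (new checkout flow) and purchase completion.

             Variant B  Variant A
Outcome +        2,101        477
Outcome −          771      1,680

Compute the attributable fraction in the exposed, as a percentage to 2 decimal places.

69.77

Reading the table with exposure as columns: a = 2101 (Variant B, case), b = 771 (Variant B, non-case), c = 477 (Variant A, case), d = 1680.
Risk in exposed = 2101/2872 = 0.73155; risk in unexposed = 477/2157 = 0.22114.
RR = 0.73155/0.22114 = 3.30806
AR% = (RR − 1)/RR × 100 = (3.30806 − 1)/3.30806 × 100 = 69.7708%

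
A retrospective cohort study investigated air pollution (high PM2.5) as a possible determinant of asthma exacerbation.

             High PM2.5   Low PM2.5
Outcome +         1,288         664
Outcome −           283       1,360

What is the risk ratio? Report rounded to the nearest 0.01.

2.50

Reading the table with exposure as columns: a = 1288 (High PM2.5, case), b = 283 (High PM2.5, non-case), c = 664 (Low PM2.5, case), d = 1360.
Risk in exposed = 1288/1571 = 0.81986; risk in unexposed = 664/2024 = 0.32806.
RR = 0.81986 / 0.32806 = 2.49909
The risk among the exposed is 2.50 times that among the unexposed.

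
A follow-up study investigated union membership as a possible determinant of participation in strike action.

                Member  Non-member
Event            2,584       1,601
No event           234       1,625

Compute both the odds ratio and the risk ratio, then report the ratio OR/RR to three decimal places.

6.066

Reading the table with exposure as columns: a = 2584 (Member, case), b = 234 (Member, non-case), c = 1601 (Non-member, case), d = 1625.
OR = (2584·1625)/(234·1601) = 4199000/374634 = 11.20827
Risk in exposed = 2584/2818 = 0.91696; risk in unexposed = 1601/3226 = 0.49628; RR = 1.84767
OR/RR = 11.20827 / 1.84767 = 6.06616
The outcome is not rare, so the OR lies further from 1 than the RR.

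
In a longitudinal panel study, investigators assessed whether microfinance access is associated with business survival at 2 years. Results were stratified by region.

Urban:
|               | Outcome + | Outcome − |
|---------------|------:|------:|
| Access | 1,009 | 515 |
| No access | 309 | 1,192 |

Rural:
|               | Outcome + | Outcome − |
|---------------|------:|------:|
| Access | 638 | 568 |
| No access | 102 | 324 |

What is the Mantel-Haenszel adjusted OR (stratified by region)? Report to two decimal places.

5.95

OR_MH = Σ(aᵢdᵢ/nᵢ) / Σ(bᵢcᵢ/nᵢ), where nᵢ is the stratum total.
Stratum 1 (Urban): n = 3025; a·d/n = 1009·1192/3025 = 397.5960; b·c/n = 515·309/3025 = 52.6066
Stratum 2 (Rural): n = 1632; a·d/n = 638·324/1632 = 126.6618; b·c/n = 568·102/1632 = 35.5000
OR_MH = (397.5960 + 126.6618) / (52.6066 + 35.5000) = 524.2578 / 88.1066 = 5.95027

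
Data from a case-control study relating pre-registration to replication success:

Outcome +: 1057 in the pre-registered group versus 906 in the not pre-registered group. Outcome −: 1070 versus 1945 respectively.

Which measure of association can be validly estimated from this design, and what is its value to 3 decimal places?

From the description: a = 1057, b = 1070, c = 906, d = 1945.
This is a case-control study: participants were sampled on outcome status, so risks in the source population cannot be estimated directly — relative risk is not valid here. The odds ratio is the appropriate measure.
OR = (a·d)/(b·c) = (1057 × 1945) / (1070 × 906) = 2055865 / 969420 = 2.12072

2.121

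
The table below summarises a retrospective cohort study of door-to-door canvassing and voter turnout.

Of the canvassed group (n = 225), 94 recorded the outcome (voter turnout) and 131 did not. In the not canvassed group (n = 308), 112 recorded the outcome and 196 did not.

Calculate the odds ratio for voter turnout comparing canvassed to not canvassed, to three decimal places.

From the description: a = 94, b = 131, c = 112, d = 196.
OR = (a·d)/(b·c) = (94 × 196) / (131 × 112) = 18424 / 14672 = 1.25573
The odds of voter turnout are about 1.26 times as high in the canvassed group.

1.256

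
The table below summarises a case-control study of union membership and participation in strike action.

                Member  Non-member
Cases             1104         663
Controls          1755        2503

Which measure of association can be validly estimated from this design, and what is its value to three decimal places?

2.375

Reading the table with exposure as columns: a = 1104 (Member, case), b = 1755 (Member, non-case), c = 663 (Non-member, case), d = 2503.
This is a case-control study: participants were sampled on outcome status, so risks in the source population cannot be estimated directly — relative risk is not valid here. The odds ratio is the appropriate measure.
OR = (a·d)/(b·c) = (1104 × 2503) / (1755 × 663) = 2763312 / 1163565 = 2.37487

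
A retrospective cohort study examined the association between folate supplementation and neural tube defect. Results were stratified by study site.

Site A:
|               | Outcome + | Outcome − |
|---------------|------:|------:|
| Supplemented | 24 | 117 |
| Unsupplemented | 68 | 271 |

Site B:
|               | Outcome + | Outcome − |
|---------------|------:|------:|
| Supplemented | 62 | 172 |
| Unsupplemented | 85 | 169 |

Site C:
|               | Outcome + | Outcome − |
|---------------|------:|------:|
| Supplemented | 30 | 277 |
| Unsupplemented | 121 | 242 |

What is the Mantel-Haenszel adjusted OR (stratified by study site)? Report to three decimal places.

0.475

OR_MH = Σ(aᵢdᵢ/nᵢ) / Σ(bᵢcᵢ/nᵢ), where nᵢ is the stratum total.
Stratum 1 (Site A): n = 480; a·d/n = 24·271/480 = 13.5500; b·c/n = 117·68/480 = 16.5750
Stratum 2 (Site B): n = 488; a·d/n = 62·169/488 = 21.4713; b·c/n = 172·85/488 = 29.9590
Stratum 3 (Site C): n = 670; a·d/n = 30·242/670 = 10.8358; b·c/n = 277·121/670 = 50.0254
OR_MH = (13.5500 + 21.4713 + 10.8358) / (16.5750 + 29.9590 + 50.0254) = 45.8571 / 96.5594 = 0.47491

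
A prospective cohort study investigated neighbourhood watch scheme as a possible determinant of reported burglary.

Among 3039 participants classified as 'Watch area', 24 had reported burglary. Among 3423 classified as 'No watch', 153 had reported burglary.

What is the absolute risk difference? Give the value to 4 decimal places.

From the description: a = 24, b = 3015, c = 153, d = 3270.
Risk in exposed = 24/3039 = 0.007897; risk in unexposed = 153/3423 = 0.044698.
Risk difference = 0.007897 − 0.044698 = -0.036800

-0.0368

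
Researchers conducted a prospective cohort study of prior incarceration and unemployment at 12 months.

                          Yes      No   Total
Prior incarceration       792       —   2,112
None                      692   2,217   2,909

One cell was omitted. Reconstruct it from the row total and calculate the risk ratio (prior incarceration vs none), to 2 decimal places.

The missing cell is in the exposed row: 2112 − 792 = 1320.
So a = 792, b = 1320, c = 692, d = 2217.
RR = [a/(a+b)] / [c/(c+d)] = (792/2112) / (692/2909) = 0.37500/0.23788 = 1.57641

1.58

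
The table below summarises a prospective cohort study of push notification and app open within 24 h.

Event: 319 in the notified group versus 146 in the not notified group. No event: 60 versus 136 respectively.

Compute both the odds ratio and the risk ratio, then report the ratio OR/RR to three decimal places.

From the description: a = 319, b = 60, c = 146, d = 136.
OR = (319·136)/(60·146) = 43384/8760 = 4.95251
Risk in exposed = 319/379 = 0.84169; risk in unexposed = 146/282 = 0.51773; RR = 1.62573
OR/RR = 4.95251 / 1.62573 = 3.04634
The outcome is not rare, so the OR lies further from 1 than the RR.

3.046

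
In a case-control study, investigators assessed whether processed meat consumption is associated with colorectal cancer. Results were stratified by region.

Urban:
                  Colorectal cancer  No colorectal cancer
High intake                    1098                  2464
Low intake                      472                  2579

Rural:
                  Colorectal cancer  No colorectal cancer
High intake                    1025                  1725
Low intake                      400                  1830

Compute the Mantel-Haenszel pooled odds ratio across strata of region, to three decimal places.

2.560

OR_MH = Σ(aᵢdᵢ/nᵢ) / Σ(bᵢcᵢ/nᵢ), where nᵢ is the stratum total.
Stratum 1 (Urban): n = 6613; a·d/n = 1098·2579/6613 = 428.2084; b·c/n = 2464·472/6613 = 175.8669
Stratum 2 (Rural): n = 4980; a·d/n = 1025·1830/4980 = 376.6566; b·c/n = 1725·400/4980 = 138.5542
OR_MH = (428.2084 + 376.6566) / (175.8669 + 138.5542) = 804.8650 / 314.4211 = 2.55983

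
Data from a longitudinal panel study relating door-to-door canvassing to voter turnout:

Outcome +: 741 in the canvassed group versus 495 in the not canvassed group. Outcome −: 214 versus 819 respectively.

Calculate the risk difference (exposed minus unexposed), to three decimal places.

0.399

From the description: a = 741, b = 214, c = 495, d = 819.
Risk in exposed = 741/955 = 0.775916; risk in unexposed = 495/1314 = 0.376712.
Risk difference = 0.775916 − 0.376712 = 0.399204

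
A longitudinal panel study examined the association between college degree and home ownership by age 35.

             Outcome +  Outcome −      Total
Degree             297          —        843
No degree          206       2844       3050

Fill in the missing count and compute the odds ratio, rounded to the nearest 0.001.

7.510

The missing cell is in the exposed row: 843 − 297 = 546.
So a = 297, b = 546, c = 206, d = 2844.
OR = (a·d)/(b·c) = (297 × 2844) / (546 × 206) = 844668 / 112476 = 7.50976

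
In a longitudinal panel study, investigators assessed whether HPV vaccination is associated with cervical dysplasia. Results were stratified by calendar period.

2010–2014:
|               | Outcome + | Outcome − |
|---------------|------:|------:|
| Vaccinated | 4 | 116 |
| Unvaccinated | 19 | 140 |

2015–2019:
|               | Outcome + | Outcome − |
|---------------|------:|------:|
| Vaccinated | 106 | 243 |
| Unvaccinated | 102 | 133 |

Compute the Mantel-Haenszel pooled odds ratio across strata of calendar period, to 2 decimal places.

OR_MH = Σ(aᵢdᵢ/nᵢ) / Σ(bᵢcᵢ/nᵢ), where nᵢ is the stratum total.
Stratum 1 (2010–2014): n = 279; a·d/n = 4·140/279 = 2.0072; b·c/n = 116·19/279 = 7.8996
Stratum 2 (2015–2019): n = 584; a·d/n = 106·133/584 = 24.1404; b·c/n = 243·102/584 = 42.4418
OR_MH = (2.0072 + 24.1404) / (7.8996 + 42.4418) = 26.1476 / 50.3414 = 0.51940

0.52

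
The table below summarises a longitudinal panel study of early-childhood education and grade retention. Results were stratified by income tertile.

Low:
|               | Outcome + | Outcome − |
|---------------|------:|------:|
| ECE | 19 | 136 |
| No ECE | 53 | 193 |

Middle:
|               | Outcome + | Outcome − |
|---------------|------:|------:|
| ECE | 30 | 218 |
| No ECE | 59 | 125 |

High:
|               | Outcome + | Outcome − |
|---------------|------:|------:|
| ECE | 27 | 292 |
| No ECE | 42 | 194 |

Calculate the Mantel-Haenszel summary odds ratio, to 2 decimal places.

0.39

OR_MH = Σ(aᵢdᵢ/nᵢ) / Σ(bᵢcᵢ/nᵢ), where nᵢ is the stratum total.
Stratum 1 (Low): n = 401; a·d/n = 19·193/401 = 9.1446; b·c/n = 136·53/401 = 17.9751
Stratum 2 (Middle): n = 432; a·d/n = 30·125/432 = 8.6806; b·c/n = 218·59/432 = 29.7731
Stratum 3 (High): n = 555; a·d/n = 27·194/555 = 9.4378; b·c/n = 292·42/555 = 22.0973
OR_MH = (9.1446 + 8.6806 + 9.4378) / (17.9751 + 29.7731 + 22.0973) = 27.2630 / 69.8455 = 0.39033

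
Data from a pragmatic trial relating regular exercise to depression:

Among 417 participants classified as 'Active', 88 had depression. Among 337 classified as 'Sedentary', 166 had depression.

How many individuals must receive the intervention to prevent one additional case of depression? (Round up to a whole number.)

4

Risk in treated group = 88/417 = 0.21103; risk in control = 166/337 = 0.49258.
Absolute risk reduction = 0.49258 − 0.21103 = 0.28155
NNT = 1 / ARR = 1 / 0.28155 = 3.552 → round up → 4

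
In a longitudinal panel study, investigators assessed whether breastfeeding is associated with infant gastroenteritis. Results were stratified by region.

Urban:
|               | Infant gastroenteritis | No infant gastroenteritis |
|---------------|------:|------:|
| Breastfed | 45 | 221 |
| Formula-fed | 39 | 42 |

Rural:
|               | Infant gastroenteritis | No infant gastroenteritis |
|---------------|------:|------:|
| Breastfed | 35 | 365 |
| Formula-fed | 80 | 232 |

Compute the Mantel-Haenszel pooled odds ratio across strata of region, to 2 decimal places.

OR_MH = Σ(aᵢdᵢ/nᵢ) / Σ(bᵢcᵢ/nᵢ), where nᵢ is the stratum total.
Stratum 1 (Urban): n = 347; a·d/n = 45·42/347 = 5.4467; b·c/n = 221·39/347 = 24.8386
Stratum 2 (Rural): n = 712; a·d/n = 35·232/712 = 11.4045; b·c/n = 365·80/712 = 41.0112
OR_MH = (5.4467 + 11.4045) / (24.8386 + 41.0112) = 16.8512 / 65.8499 = 0.25590

0.26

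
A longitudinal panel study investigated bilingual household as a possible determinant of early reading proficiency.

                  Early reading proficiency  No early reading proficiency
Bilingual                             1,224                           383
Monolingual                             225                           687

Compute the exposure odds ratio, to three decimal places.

9.758

Cells: a = 1224, b = 383, c = 225, d = 687.
OR = (a·d)/(b·c) = (1224 × 687) / (383 × 225) = 840888 / 86175 = 9.75791
The odds of early reading proficiency are about 9.76 times as high in the bilingual group.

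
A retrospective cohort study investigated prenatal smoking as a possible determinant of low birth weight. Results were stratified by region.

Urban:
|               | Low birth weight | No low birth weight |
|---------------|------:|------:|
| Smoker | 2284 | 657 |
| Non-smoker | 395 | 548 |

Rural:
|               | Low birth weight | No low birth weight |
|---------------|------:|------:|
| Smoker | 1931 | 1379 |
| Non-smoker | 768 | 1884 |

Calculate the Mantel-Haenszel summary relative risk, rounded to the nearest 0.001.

RR_MH = Σ(aᵢ·n₀ᵢ/nᵢ) / Σ(cᵢ·n₁ᵢ/nᵢ), with n₁ᵢ = aᵢ+bᵢ (exposed), n₀ᵢ = cᵢ+dᵢ (unexposed), nᵢ = n₁ᵢ+n₀ᵢ.
Stratum 1 (Urban): n₁ = 2941, n₀ = 943, n = 3884; a·n₀/n = 2284·943/3884 = 554.5345; c·n₁/n = 395·2941/3884 = 299.0976
Stratum 2 (Rural): n₁ = 3310, n₀ = 2652, n = 5962; a·n₀/n = 1931·2652/5962 = 858.9420; c·n₁/n = 768·3310/5962 = 426.3804
RR_MH = (554.5345 + 858.9420) / (299.0976 + 426.3804) = 1413.4765 / 725.4780 = 1.94834

1.948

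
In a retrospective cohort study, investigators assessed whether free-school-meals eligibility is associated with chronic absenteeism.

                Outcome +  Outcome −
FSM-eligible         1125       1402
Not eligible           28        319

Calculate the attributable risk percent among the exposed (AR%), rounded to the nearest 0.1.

81.9

Cells: a = 1125, b = 1402, c = 28, d = 319.
Risk in exposed = 1125/2527 = 0.44519; risk in unexposed = 28/347 = 0.08069.
RR = 0.44519/0.08069 = 5.51720
AR% = (RR − 1)/RR × 100 = (5.51720 − 1)/5.51720 × 100 = 81.8749%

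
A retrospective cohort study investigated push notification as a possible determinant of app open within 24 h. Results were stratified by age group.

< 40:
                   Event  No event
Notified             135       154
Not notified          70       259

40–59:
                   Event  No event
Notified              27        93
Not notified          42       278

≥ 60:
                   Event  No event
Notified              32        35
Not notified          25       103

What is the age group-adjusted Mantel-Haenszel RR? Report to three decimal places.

2.132

RR_MH = Σ(aᵢ·n₀ᵢ/nᵢ) / Σ(cᵢ·n₁ᵢ/nᵢ), with n₁ᵢ = aᵢ+bᵢ (exposed), n₀ᵢ = cᵢ+dᵢ (unexposed), nᵢ = n₁ᵢ+n₀ᵢ.
Stratum 1 (< 40): n₁ = 289, n₀ = 329, n = 618; a·n₀/n = 135·329/618 = 71.8689; c·n₁/n = 70·289/618 = 32.7346
Stratum 2 (40–59): n₁ = 120, n₀ = 320, n = 440; a·n₀/n = 27·320/440 = 19.6364; c·n₁/n = 42·120/440 = 11.4545
Stratum 3 (≥ 60): n₁ = 67, n₀ = 128, n = 195; a·n₀/n = 32·128/195 = 21.0051; c·n₁/n = 25·67/195 = 8.5897
RR_MH = (71.8689 + 19.6364 + 21.0051) / (32.7346 + 11.4545 + 8.5897) = 112.5104 / 52.7789 = 2.13173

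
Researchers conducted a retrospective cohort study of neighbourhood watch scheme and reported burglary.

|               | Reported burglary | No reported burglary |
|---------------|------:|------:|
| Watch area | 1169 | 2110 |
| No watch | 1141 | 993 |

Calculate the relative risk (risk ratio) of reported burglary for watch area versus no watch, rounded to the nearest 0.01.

0.67

Cells: a = 1169, b = 2110, c = 1141, d = 993.
Risk in exposed = 1169/3279 = 0.35651; risk in unexposed = 1141/2134 = 0.53468.
RR = 0.35651 / 0.53468 = 0.66678
The risk is 33% lower among the exposed than among the unexposed.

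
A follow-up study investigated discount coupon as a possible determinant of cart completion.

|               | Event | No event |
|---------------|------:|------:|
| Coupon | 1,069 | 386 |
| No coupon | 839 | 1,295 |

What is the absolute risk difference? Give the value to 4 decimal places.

0.3415

Cells: a = 1069, b = 386, c = 839, d = 1295.
Risk in exposed = 1069/1455 = 0.734708; risk in unexposed = 839/2134 = 0.393158.
Risk difference = 0.734708 − 0.393158 = 0.341550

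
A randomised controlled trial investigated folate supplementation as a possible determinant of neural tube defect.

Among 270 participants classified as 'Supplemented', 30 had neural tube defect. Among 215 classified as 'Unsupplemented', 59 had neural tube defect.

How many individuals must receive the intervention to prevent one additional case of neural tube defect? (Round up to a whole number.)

7

Risk in treated group = 30/270 = 0.11111; risk in control = 59/215 = 0.27442.
Absolute risk reduction = 0.27442 − 0.11111 = 0.16331
NNT = 1 / ARR = 1 / 0.16331 = 6.123 → round up → 7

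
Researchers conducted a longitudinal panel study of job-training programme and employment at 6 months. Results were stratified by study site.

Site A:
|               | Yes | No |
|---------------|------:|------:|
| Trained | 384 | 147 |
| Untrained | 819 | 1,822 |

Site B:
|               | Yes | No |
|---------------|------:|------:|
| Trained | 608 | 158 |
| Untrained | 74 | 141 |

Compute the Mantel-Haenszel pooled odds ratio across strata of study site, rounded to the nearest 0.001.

6.175

OR_MH = Σ(aᵢdᵢ/nᵢ) / Σ(bᵢcᵢ/nᵢ), where nᵢ is the stratum total.
Stratum 1 (Site A): n = 3172; a·d/n = 384·1822/3172 = 220.5700; b·c/n = 147·819/3172 = 37.9549
Stratum 2 (Site B): n = 981; a·d/n = 608·141/981 = 87.3884; b·c/n = 158·74/981 = 11.9185
OR_MH = (220.5700 + 87.3884) / (37.9549 + 11.9185) = 307.9584 / 49.8734 = 6.17481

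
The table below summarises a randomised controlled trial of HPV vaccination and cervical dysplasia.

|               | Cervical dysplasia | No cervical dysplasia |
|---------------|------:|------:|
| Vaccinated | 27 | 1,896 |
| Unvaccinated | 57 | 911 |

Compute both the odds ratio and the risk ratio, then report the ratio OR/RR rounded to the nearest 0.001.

Cells: a = 27, b = 1896, c = 57, d = 911.
OR = (27·911)/(1896·57) = 24597/108072 = 0.22760
Risk in exposed = 27/1923 = 0.01404; risk in unexposed = 57/968 = 0.05888; RR = 0.23844
OR/RR = 0.22760 / 0.23844 = 0.95452
The outcome is rare in both groups, so OR ≈ RR (ratio near 1).

0.955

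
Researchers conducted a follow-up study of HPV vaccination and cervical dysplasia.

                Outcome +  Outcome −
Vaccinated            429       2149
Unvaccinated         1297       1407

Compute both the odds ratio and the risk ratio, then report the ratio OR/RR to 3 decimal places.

0.624

Cells: a = 429, b = 2149, c = 1297, d = 1407.
OR = (429·1407)/(2149·1297) = 603603/2787253 = 0.21656
Risk in exposed = 429/2578 = 0.16641; risk in unexposed = 1297/2704 = 0.47966; RR = 0.34693
OR/RR = 0.21656 / 0.34693 = 0.62421
The outcome is not rare, so the OR lies further from 1 than the RR.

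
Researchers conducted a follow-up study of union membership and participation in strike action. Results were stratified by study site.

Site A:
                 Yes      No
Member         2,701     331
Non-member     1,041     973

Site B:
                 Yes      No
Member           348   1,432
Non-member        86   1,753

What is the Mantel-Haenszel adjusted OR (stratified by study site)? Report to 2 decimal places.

OR_MH = Σ(aᵢdᵢ/nᵢ) / Σ(bᵢcᵢ/nᵢ), where nᵢ is the stratum total.
Stratum 1 (Site A): n = 5046; a·d/n = 2701·973/5046 = 520.8230; b·c/n = 331·1041/5046 = 68.2860
Stratum 2 (Site B): n = 3619; a·d/n = 348·1753/3619 = 168.5670; b·c/n = 1432·86/3619 = 34.0293
OR_MH = (520.8230 + 168.5670) / (68.2860 + 34.0293) = 689.3900 / 102.3153 = 6.73790

6.74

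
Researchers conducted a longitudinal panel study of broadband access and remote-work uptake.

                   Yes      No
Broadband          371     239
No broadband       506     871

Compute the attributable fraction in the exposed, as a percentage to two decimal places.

Cells: a = 371, b = 239, c = 506, d = 871.
Risk in exposed = 371/610 = 0.60820; risk in unexposed = 506/1377 = 0.36747.
RR = 0.60820/0.36747 = 1.65511
AR% = (RR − 1)/RR × 100 = (1.65511 − 1)/1.65511 × 100 = 39.5811%

39.58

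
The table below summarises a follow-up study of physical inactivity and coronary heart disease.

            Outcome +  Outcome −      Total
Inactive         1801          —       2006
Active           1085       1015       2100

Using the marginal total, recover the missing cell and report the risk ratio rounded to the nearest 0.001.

The missing cell is in the exposed row: 2006 − 1801 = 205.
So a = 1801, b = 205, c = 1085, d = 1015.
RR = [a/(a+b)] / [c/(c+d)] = (1801/2006) / (1085/2100) = 0.89781/0.51667 = 1.73769

1.738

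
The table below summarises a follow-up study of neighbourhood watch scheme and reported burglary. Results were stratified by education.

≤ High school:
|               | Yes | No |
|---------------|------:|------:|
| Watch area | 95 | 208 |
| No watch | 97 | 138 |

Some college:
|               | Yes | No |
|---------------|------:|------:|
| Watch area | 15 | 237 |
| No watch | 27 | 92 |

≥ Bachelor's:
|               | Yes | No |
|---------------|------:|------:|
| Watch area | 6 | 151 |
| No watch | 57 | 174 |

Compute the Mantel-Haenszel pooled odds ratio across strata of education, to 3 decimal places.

0.400

OR_MH = Σ(aᵢdᵢ/nᵢ) / Σ(bᵢcᵢ/nᵢ), where nᵢ is the stratum total.
Stratum 1 (≤ High school): n = 538; a·d/n = 95·138/538 = 24.3680; b·c/n = 208·97/538 = 37.5019
Stratum 2 (Some college): n = 371; a·d/n = 15·92/371 = 3.7197; b·c/n = 237·27/371 = 17.2480
Stratum 3 (≥ Bachelor's): n = 388; a·d/n = 6·174/388 = 2.6907; b·c/n = 151·57/388 = 22.1830
OR_MH = (24.3680 + 3.7197 + 2.6907) / (37.5019 + 17.2480 + 22.1830) = 30.7784 / 76.9328 = 0.40007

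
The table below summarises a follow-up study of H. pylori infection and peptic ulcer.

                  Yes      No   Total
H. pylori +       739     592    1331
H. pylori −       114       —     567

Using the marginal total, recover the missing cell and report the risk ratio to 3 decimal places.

2.761

The missing cell is in the unexposed row: 567 − 114 = 453.
So a = 739, b = 592, c = 114, d = 453.
RR = [a/(a+b)] / [c/(c+d)] = (739/1331) / (114/567) = 0.55522/0.20106 = 2.76150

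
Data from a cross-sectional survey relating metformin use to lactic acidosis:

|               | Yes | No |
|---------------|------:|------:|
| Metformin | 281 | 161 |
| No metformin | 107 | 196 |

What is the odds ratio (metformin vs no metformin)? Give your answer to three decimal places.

Cells: a = 281, b = 161, c = 107, d = 196.
OR = (a·d)/(b·c) = (281 × 196) / (161 × 107) = 55076 / 17227 = 3.19707
The odds of lactic acidosis are about 3.20 times as high in the metformin group.

3.197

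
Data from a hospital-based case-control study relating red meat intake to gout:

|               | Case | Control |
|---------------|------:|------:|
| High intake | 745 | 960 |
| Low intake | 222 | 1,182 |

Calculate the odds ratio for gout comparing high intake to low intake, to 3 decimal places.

4.132

Cells: a = 745, b = 960, c = 222, d = 1182.
OR = (a·d)/(b·c) = (745 × 1182) / (960 × 222) = 880590 / 213120 = 4.13190
The odds of gout are about 4.13 times as high in the high intake group.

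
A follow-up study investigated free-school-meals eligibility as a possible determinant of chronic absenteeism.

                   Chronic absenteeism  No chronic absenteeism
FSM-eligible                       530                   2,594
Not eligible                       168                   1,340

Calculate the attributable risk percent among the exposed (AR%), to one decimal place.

Cells: a = 530, b = 2594, c = 168, d = 1340.
Risk in exposed = 530/3124 = 0.16965; risk in unexposed = 168/1508 = 0.11141.
RR = 0.16965/0.11141 = 1.52285
AR% = (RR − 1)/RR × 100 = (1.52285 − 1)/1.52285 × 100 = 34.3336%

34.3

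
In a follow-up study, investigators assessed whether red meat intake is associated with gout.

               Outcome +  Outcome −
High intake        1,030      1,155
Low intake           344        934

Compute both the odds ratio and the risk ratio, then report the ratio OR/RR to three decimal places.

1.383

Cells: a = 1030, b = 1155, c = 344, d = 934.
OR = (1030·934)/(1155·344) = 962020/397320 = 2.42127
Risk in exposed = 1030/2185 = 0.47140; risk in unexposed = 344/1278 = 0.26917; RR = 1.75129
OR/RR = 2.42127 / 1.75129 = 1.38256
The outcome is not rare, so the OR lies further from 1 than the RR.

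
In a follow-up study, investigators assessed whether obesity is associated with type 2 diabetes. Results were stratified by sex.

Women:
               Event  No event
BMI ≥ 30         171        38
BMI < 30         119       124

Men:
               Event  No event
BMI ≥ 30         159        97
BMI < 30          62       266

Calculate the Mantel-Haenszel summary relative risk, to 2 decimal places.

RR_MH = Σ(aᵢ·n₀ᵢ/nᵢ) / Σ(cᵢ·n₁ᵢ/nᵢ), with n₁ᵢ = aᵢ+bᵢ (exposed), n₀ᵢ = cᵢ+dᵢ (unexposed), nᵢ = n₁ᵢ+n₀ᵢ.
Stratum 1 (Women): n₁ = 209, n₀ = 243, n = 452; a·n₀/n = 171·243/452 = 91.9314; c·n₁/n = 119·209/452 = 55.0243
Stratum 2 (Men): n₁ = 256, n₀ = 328, n = 584; a·n₀/n = 159·328/584 = 89.3014; c·n₁/n = 62·256/584 = 27.1781
RR_MH = (91.9314 + 89.3014) / (55.0243 + 27.1781) = 181.2328 / 82.2024 = 2.20471

2.20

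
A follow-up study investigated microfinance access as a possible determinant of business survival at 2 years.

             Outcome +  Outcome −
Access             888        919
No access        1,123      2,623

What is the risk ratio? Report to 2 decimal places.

Cells: a = 888, b = 919, c = 1123, d = 2623.
Risk in exposed = 888/1807 = 0.49142; risk in unexposed = 1123/3746 = 0.29979.
RR = 0.49142 / 0.29979 = 1.63924
The risk among the exposed is 1.64 times that among the unexposed.

1.64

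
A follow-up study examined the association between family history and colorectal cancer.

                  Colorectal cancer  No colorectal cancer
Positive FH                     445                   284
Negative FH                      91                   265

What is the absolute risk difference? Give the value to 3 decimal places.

0.355

Cells: a = 445, b = 284, c = 91, d = 265.
Risk in exposed = 445/729 = 0.610425; risk in unexposed = 91/356 = 0.255618.
Risk difference = 0.610425 − 0.255618 = 0.354807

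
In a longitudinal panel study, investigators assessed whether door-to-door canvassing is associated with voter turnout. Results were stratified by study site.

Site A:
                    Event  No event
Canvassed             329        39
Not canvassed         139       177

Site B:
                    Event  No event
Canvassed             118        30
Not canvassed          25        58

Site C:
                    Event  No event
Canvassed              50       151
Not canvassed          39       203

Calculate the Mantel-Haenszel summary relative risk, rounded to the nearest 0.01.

RR_MH = Σ(aᵢ·n₀ᵢ/nᵢ) / Σ(cᵢ·n₁ᵢ/nᵢ), with n₁ᵢ = aᵢ+bᵢ (exposed), n₀ᵢ = cᵢ+dᵢ (unexposed), nᵢ = n₁ᵢ+n₀ᵢ.
Stratum 1 (Site A): n₁ = 368, n₀ = 316, n = 684; a·n₀/n = 329·316/684 = 151.9942; c·n₁/n = 139·368/684 = 74.7836
Stratum 2 (Site B): n₁ = 148, n₀ = 83, n = 231; a·n₀/n = 118·83/231 = 42.3983; c·n₁/n = 25·148/231 = 16.0173
Stratum 3 (Site C): n₁ = 201, n₀ = 242, n = 443; a·n₀/n = 50·242/443 = 27.3138; c·n₁/n = 39·201/443 = 17.6953
RR_MH = (151.9942 + 42.3983 + 27.3138) / (74.7836 + 16.0173 + 17.6953) = 221.7062 / 108.4962 = 2.04345

2.04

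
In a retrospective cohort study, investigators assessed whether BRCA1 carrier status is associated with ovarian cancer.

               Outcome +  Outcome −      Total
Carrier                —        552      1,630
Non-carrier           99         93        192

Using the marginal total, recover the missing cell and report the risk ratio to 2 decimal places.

1.28

The missing cell is in the exposed row: 1630 − 552 = 1078.
So a = 1078, b = 552, c = 99, d = 93.
RR = [a/(a+b)] / [c/(c+d)] = (1078/1630) / (99/192) = 0.66135/0.51562 = 1.28262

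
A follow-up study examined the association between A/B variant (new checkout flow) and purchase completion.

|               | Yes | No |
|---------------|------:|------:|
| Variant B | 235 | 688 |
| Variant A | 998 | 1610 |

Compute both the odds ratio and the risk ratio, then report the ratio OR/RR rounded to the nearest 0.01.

Cells: a = 235, b = 688, c = 998, d = 1610.
OR = (235·1610)/(688·998) = 378350/686624 = 0.55103
Risk in exposed = 235/923 = 0.25460; risk in unexposed = 998/2608 = 0.38267; RR = 0.66534
OR/RR = 0.55103 / 0.66534 = 0.82819
The outcome is not rare, so the OR lies further from 1 than the RR.

0.83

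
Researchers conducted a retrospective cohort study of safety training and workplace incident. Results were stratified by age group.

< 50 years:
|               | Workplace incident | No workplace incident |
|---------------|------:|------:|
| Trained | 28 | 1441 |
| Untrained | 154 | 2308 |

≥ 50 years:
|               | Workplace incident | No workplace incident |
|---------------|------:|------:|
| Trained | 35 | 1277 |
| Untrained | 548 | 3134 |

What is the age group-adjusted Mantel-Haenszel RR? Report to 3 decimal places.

0.215

RR_MH = Σ(aᵢ·n₀ᵢ/nᵢ) / Σ(cᵢ·n₁ᵢ/nᵢ), with n₁ᵢ = aᵢ+bᵢ (exposed), n₀ᵢ = cᵢ+dᵢ (unexposed), nᵢ = n₁ᵢ+n₀ᵢ.
Stratum 1 (< 50 years): n₁ = 1469, n₀ = 2462, n = 3931; a·n₀/n = 28·2462/3931 = 17.5365; c·n₁/n = 154·1469/3931 = 57.5492
Stratum 2 (≥ 50 years): n₁ = 1312, n₀ = 3682, n = 4994; a·n₀/n = 35·3682/4994 = 25.8050; c·n₁/n = 548·1312/4994 = 143.9680
RR_MH = (17.5365 + 25.8050) / (57.5492 + 143.9680) = 43.3415 / 201.5172 = 0.21508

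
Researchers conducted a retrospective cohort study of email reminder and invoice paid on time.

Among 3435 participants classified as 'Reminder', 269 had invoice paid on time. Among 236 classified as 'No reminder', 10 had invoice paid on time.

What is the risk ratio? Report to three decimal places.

1.848

From the description: a = 269, b = 3166, c = 10, d = 226.
Risk in exposed = 269/3435 = 0.07831; risk in unexposed = 10/236 = 0.04237.
RR = 0.07831 / 0.04237 = 1.84815
The risk among the exposed is 1.85 times that among the unexposed.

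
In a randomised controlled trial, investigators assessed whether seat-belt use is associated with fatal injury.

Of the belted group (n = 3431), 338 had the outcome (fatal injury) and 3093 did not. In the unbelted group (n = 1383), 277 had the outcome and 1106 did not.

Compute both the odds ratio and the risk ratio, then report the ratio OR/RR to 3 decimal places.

From the description: a = 338, b = 3093, c = 277, d = 1106.
OR = (338·1106)/(3093·277) = 373828/856761 = 0.43633
Risk in exposed = 338/3431 = 0.09851; risk in unexposed = 277/1383 = 0.20029; RR = 0.49186
OR/RR = 0.43633 / 0.49186 = 0.88710
The outcome is not rare, so the OR lies further from 1 than the RR.

0.887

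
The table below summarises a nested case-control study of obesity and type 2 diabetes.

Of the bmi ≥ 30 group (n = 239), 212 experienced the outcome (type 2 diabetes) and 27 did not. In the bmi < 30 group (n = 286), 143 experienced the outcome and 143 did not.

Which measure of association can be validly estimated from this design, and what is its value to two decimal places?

From the description: a = 212, b = 27, c = 143, d = 143.
This is a nested case-control study: participants were sampled on outcome status, so risks in the source population cannot be estimated directly — relative risk is not valid here. The odds ratio is the appropriate measure.
OR = (a·d)/(b·c) = (212 × 143) / (27 × 143) = 30316 / 3861 = 7.85185

7.85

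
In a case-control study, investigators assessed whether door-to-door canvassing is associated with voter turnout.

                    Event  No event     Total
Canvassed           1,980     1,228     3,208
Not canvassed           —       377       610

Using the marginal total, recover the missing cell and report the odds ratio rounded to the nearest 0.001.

2.609

The missing cell is in the unexposed row: 610 − 377 = 233.
So a = 1980, b = 1228, c = 233, d = 377.
OR = (a·d)/(b·c) = (1980 × 377) / (1228 × 233) = 746460 / 286124 = 2.60887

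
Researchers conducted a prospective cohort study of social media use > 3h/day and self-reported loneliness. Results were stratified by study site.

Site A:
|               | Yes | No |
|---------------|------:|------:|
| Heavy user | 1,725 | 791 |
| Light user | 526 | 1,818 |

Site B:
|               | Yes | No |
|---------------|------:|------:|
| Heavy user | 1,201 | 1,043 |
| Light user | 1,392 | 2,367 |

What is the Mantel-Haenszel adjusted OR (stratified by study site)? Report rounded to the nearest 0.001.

3.417

OR_MH = Σ(aᵢdᵢ/nᵢ) / Σ(bᵢcᵢ/nᵢ), where nᵢ is the stratum total.
Stratum 1 (Site A): n = 4860; a·d/n = 1725·1818/4860 = 645.2778; b·c/n = 791·526/4860 = 85.6103
Stratum 2 (Site B): n = 6003; a·d/n = 1201·2367/6003 = 473.5577; b·c/n = 1043·1392/6003 = 241.8551
OR_MH = (645.2778 + 473.5577) / (85.6103 + 241.8551) = 1118.8355 / 327.4654 = 3.41665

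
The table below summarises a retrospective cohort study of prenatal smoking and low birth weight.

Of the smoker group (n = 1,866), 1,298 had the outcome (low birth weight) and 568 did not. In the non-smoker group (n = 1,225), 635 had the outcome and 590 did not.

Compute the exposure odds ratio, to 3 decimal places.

2.123

From the description: a = 1298, b = 568, c = 635, d = 590.
OR = (a·d)/(b·c) = (1298 × 590) / (568 × 635) = 765820 / 360680 = 2.12327
The odds of low birth weight are about 2.12 times as high in the smoker group.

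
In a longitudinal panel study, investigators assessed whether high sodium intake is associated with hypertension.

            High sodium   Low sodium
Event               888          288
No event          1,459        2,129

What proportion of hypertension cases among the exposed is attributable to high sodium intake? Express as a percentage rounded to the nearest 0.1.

68.5

Reading the table with exposure as columns: a = 888 (High sodium, case), b = 1459 (High sodium, non-case), c = 288 (Low sodium, case), d = 2129.
Risk in exposed = 888/2347 = 0.37836; risk in unexposed = 288/2417 = 0.11916.
RR = 0.37836/0.11916 = 3.17529
AR% = (RR − 1)/RR × 100 = (3.17529 − 1)/3.17529 × 100 = 68.5069%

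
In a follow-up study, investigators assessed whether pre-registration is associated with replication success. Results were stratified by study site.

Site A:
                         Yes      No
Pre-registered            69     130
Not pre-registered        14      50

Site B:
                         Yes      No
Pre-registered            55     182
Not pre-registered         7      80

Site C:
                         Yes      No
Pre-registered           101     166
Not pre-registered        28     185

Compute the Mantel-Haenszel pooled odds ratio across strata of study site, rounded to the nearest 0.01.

OR_MH = Σ(aᵢdᵢ/nᵢ) / Σ(bᵢcᵢ/nᵢ), where nᵢ is the stratum total.
Stratum 1 (Site A): n = 263; a·d/n = 69·50/263 = 13.1179; b·c/n = 130·14/263 = 6.9202
Stratum 2 (Site B): n = 324; a·d/n = 55·80/324 = 13.5802; b·c/n = 182·7/324 = 3.9321
Stratum 3 (Site C): n = 480; a·d/n = 101·185/480 = 38.9271; b·c/n = 166·28/480 = 9.6833
OR_MH = (13.1179 + 13.5802 + 38.9271) / (6.9202 + 3.9321 + 9.6833) = 65.6252 / 20.5356 = 3.19568

3.20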